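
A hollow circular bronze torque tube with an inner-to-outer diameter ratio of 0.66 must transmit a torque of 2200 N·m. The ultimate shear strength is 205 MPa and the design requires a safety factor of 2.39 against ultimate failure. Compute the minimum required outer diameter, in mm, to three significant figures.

τ_allow = 205/2.39 = 85.77 MPa.
For a hollow shaft τ = 16T/[πd_o³(1−k⁴)] with k = 0.66, so 1−k⁴ = 0.8103.
d_o³ = 16T/[π τ_allow (1−k⁴)] = 16×2200000/(π×85.77×0.8103) = 161200 mm³.
d_o = 54.43 mm.

d_o = 54.4 mm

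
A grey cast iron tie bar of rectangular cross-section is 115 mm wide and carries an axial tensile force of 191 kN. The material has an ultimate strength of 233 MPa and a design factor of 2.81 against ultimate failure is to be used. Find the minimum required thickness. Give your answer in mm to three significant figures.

σ_allow = 233/2.81 = 82.92 MPa.
Required area A = F/σ_allow = 191000/82.92 = 2303 mm².
t = A/w = 2303/115 = 20.03 mm.

t = 20.0 mm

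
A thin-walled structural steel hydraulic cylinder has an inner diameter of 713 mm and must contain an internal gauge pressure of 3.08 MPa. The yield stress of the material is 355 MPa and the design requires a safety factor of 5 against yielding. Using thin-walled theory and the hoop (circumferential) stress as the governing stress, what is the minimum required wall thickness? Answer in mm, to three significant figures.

σ_allow = 355/5 = 71.00 MPa.
Hoop stress σ_h = pD/(2t), so t = pD/(2σ_allow) = 3.08×713/(2×71.00) = 15.47 mm.

t = 15.5 mm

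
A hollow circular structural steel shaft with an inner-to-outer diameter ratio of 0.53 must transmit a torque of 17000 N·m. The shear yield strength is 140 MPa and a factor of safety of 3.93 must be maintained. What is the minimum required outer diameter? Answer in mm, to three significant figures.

τ_allow = 140/3.93 = 35.62 MPa.
For a hollow shaft τ = 16T/[πd_o³(1−k⁴)] with k = 0.53, so 1−k⁴ = 0.9211.
d_o³ = 16T/[π τ_allow (1−k⁴)] = 16×1.7000×10^7/(π×35.62×0.9211) = 2.639×10^6 mm³.
d_o = 138.2 mm.

d_o = 138 mm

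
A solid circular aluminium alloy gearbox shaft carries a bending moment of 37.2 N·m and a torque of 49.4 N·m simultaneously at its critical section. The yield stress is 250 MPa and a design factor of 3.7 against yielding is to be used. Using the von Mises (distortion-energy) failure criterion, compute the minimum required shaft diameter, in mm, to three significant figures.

σ_allow = σ_y/n = 250/3.7 = 67.57 MPa.
For a solid shaft σ_b = 32M/(πd³) and τ = 16T/(πd³), so the von Mises stress is σ' = (16/πd³)·√(4M²+3T²).
√(4M²+3T²) = √(4×(37200)² + 3×(49400)²) = 113400 N·mm.
d³ = 16×113400/(π×67.57) = 8547 mm³.
d = 20.45 mm.

d = 20.4 mm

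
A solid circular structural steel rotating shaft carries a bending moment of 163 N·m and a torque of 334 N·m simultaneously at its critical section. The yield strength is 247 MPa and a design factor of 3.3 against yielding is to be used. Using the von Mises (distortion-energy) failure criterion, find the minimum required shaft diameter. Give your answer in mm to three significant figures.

d = 35.6 mm

σ_allow = σ_y/n = 247/3.3 = 74.85 MPa.
For a solid shaft σ_b = 32M/(πd³) and τ = 16T/(πd³), so the von Mises stress is σ' = (16/πd³)·√(4M²+3T²).
√(4M²+3T²) = √(4×(163000)² + 3×(334000)²) = 664000 N·mm.
d³ = 16×664000/(π×74.85) = 45180 mm³.
d = 35.62 mm.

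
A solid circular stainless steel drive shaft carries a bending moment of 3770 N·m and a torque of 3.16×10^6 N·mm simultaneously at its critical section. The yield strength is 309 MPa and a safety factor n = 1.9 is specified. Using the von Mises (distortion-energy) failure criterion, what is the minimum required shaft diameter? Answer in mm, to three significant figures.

σ_allow = σ_y/n = 309/1.9 = 162.6 MPa.
For a solid shaft σ_b = 32M/(πd³) and τ = 16T/(πd³), so the von Mises stress is σ' = (16/πd³)·√(4M²+3T²).
√(4M²+3T²) = √(4×(3.770×10^6)² + 3×(3.160×10^6)²) = 9.317×10^6 N·mm.
d³ = 16×9.317×10^6/(π×162.6) = 291800 mm³.
d = 66.33 mm.

d = 66.3 mm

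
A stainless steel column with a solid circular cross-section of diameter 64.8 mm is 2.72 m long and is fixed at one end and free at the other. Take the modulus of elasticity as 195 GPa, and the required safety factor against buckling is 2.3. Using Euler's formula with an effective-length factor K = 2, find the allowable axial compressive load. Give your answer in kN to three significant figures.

I = πd⁴/64 = π×64.8⁴/64 = 865500 mm⁴.
Effective length L_e = KL = 2×2.72 m = 5440 mm.
Euler critical load P_cr = π²EI/L_e² = π²×195000×865500/5440² = 56290 N.
P_allow = P_cr/n = 56290/2.3 = 24470 N.

P_allow = 24.5 kN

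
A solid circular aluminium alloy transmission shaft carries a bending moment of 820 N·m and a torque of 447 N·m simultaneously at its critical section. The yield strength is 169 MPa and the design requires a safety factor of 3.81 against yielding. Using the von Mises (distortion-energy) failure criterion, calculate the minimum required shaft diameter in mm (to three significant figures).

d = 59.3 mm

σ_allow = σ_y/n = 169/3.81 = 44.36 MPa.
For a solid shaft σ_b = 32M/(πd³) and τ = 16T/(πd³), so the von Mises stress is σ' = (16/πd³)·√(4M²+3T²).
√(4M²+3T²) = √(4×(820000)² + 3×(447000)²) = 1.814×10^6 N·mm.
d³ = 16×1.814×10^6/(π×44.36) = 208200 mm³.
d = 59.27 mm.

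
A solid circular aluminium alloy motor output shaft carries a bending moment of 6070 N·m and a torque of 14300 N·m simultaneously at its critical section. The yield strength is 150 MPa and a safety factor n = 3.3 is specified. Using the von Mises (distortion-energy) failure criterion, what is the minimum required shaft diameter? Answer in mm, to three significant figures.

d = 146 mm

σ_allow = σ_y/n = 150/3.3 = 45.45 MPa.
For a solid shaft σ_b = 32M/(πd³) and τ = 16T/(πd³), so the von Mises stress is σ' = (16/πd³)·√(4M²+3T²).
√(4M²+3T²) = √(4×(6.070×10^6)² + 3×(1.430×10^7)²) = 2.758×10^7 N·mm.
d³ = 16×2.758×10^7/(π×45.45) = 3.091×10^6 mm³.
d = 145.7 mm.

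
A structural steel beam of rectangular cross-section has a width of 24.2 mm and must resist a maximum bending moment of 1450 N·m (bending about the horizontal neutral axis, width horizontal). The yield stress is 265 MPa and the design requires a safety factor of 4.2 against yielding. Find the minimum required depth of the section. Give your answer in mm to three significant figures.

h = 75.5 mm

σ_allow = 265/4.2 = 63.10 MPa.
For a rectangular section σ = 6M/(bh²), so h² = 6M/(b σ_allow) = 6×1450000/(24.2×63.10) = 5698 mm².
h = 75.48 mm.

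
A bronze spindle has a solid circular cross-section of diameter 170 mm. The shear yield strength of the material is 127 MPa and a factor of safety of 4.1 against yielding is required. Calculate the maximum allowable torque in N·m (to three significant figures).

τ_allow = 127/4.1 = 30.98 MPa.
For a solid shaft T_allow = τ_allow·πd³/16; πd³/16 = π×170³/16 = 964700 mm³.
T_allow = 30.98×964700 = 2.988×10^7 N·mm = 29880 N·m.

T_allow = 29900 N·m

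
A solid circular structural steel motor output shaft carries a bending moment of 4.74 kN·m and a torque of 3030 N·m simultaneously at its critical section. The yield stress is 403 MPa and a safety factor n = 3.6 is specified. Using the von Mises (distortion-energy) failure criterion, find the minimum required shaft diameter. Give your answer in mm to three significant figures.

σ_allow = σ_y/n = 403/3.6 = 111.9 MPa.
For a solid shaft σ_b = 32M/(πd³) and τ = 16T/(πd³), so the von Mises stress is σ' = (16/πd³)·√(4M²+3T²).
√(4M²+3T²) = √(4×(4.740×10^6)² + 3×(3.030×10^6)²) = 1.084×10^7 N·mm.
d³ = 16×1.084×10^7/(π×111.9) = 493000 mm³.
d = 79.00 mm.

d = 79.0 mm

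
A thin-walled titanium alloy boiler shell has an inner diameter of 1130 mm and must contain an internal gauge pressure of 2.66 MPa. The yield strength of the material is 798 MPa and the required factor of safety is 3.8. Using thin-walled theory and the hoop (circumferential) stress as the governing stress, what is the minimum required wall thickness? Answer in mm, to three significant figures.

σ_allow = 798/3.8 = 210.0 MPa.
Hoop stress σ_h = pD/(2t), so t = pD/(2σ_allow) = 2.66×1130/(2×210.0) = 7.157 mm.

t = 7.16 mm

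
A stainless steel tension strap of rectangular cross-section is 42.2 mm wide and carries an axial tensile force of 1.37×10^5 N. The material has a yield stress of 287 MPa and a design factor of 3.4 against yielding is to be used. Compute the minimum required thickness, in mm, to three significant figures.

σ_allow = 287/3.4 = 84.41 MPa.
Required area A = F/σ_allow = 137000/84.41 = 1623 mm².
t = A/w = 1623/42.2 = 38.46 mm.

t = 38.5 mm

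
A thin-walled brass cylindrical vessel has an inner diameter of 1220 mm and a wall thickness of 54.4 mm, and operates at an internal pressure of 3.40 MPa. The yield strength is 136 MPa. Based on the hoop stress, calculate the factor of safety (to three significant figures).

n = 3.57

σ_h = pD/(2t) = 3.40×1220/(2×54.4) = 38.12 MPa.
n = 136/38.12 = 3.567.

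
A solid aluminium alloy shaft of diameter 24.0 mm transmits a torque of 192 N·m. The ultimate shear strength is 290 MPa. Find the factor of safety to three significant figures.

τ = 16T/(πd³) = 16×192000/(π×24.0³) = 70.74 MPa.
n = τ_limit/τ = 290/70.74 = 4.100.

n = 4.10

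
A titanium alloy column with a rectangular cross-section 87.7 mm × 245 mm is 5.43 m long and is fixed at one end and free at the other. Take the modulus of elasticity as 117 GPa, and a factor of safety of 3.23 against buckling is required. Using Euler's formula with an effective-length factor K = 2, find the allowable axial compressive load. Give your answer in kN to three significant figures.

P_allow = 41.7 kN

Buckling occurs about the weak axis: I_min = h·b³/12 = 245×87.7³/12 = 1.377×10^7 mm⁴ (b = 87.7 mm is the smaller dimension).
Effective length L_e = KL = 2×5.43 m = 10860 mm.
Euler critical load P_cr = π²EI/L_e² = π²×117000×1.377×10^7/10860² = 134800 N.
P_allow = P_cr/n = 134800/3.23 = 41750 N.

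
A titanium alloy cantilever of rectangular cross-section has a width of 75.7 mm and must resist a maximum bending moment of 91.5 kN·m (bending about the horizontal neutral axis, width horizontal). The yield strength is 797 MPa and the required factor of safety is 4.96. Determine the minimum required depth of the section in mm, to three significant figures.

σ_allow = 797/4.96 = 160.7 MPa.
For a rectangular section σ = 6M/(bh²), so h² = 6M/(b σ_allow) = 6×9.1500×10^7/(75.7×160.7) = 45130 mm².
h = 212.4 mm.

h = 212 mm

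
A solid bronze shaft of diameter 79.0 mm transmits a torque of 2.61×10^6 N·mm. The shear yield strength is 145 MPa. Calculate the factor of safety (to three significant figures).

τ = 16T/(πd³) = 16×2610000/(π×79.0³) = 26.96 MPa.
n = τ_limit/τ = 145/26.96 = 5.378.

n = 5.38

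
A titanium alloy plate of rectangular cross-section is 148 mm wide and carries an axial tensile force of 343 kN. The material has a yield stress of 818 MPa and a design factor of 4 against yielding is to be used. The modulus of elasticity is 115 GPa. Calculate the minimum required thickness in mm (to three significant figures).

t = 11.3 mm

σ_allow = 818/4 = 204.5 MPa.
Required area A = F/σ_allow = 343000/204.5 = 1677 mm².
t = A/w = 1677/148 = 11.33 mm.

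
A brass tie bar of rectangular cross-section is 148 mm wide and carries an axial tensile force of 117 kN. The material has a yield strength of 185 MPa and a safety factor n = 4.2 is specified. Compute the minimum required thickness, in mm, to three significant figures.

σ_allow = 185/4.2 = 44.05 MPa.
Required area A = F/σ_allow = 117000/44.05 = 2656 mm².
t = A/w = 2656/148 = 17.95 mm.

t = 17.9 mm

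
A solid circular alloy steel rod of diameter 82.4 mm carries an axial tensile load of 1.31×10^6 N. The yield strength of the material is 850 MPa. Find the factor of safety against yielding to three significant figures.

n = 3.46

A = πd²/4 = 5333 mm².
σ = F/A = 1310000/5333 = 245.7 MPa.
n = 850/245.7 = 3.460.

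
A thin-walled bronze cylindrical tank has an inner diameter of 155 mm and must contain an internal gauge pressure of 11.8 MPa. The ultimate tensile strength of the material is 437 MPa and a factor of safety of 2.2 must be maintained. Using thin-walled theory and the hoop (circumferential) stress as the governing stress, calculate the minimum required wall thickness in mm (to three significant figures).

t = 4.60 mm

σ_allow = 437/2.2 = 198.6 MPa.
Hoop stress σ_h = pD/(2t), so t = pD/(2σ_allow) = 11.8×155/(2×198.6) = 4.604 mm.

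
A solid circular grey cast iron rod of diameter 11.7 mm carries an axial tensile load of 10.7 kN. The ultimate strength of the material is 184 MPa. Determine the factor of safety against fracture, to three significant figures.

n = 1.85

A = πd²/4 = 107.5 mm².
σ = F/A = 10700/107.5 = 99.52 MPa.
n = 184/99.52 = 1.849.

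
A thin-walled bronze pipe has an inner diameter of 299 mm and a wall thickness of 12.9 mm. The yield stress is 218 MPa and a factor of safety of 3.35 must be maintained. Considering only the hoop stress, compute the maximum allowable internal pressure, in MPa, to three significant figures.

σ_allow = 218/3.35 = 65.07 MPa.
σ_h = pD/(2t) → p_allow = 2σ_allow t/D = 2×65.07×12.9/299 = 5.615 MPa.

p_allow = 5.62 MPa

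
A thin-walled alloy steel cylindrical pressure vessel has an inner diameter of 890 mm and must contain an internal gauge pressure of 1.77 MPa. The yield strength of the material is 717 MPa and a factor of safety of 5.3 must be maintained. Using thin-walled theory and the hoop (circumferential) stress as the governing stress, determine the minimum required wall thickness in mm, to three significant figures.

σ_allow = 717/5.3 = 135.3 MPa.
Hoop stress σ_h = pD/(2t), so t = pD/(2σ_allow) = 1.77×890/(2×135.3) = 5.822 mm.

t = 5.82 mm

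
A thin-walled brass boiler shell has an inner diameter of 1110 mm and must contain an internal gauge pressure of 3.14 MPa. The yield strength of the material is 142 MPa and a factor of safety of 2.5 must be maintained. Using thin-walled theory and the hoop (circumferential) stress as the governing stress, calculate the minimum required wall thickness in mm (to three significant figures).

t = 30.7 mm

σ_allow = 142/2.5 = 56.80 MPa.
Hoop stress σ_h = pD/(2t), so t = pD/(2σ_allow) = 3.14×1110/(2×56.80) = 30.68 mm.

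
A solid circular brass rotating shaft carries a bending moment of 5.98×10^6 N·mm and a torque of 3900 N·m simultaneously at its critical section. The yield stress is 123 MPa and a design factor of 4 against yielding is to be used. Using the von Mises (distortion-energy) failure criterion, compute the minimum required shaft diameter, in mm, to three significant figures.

σ_allow = σ_y/n = 123/4 = 30.75 MPa.
For a solid shaft σ_b = 32M/(πd³) and τ = 16T/(πd³), so the von Mises stress is σ' = (16/πd³)·√(4M²+3T²).
√(4M²+3T²) = √(4×(5.980×10^6)² + 3×(3.900×10^6)²) = 1.374×10^7 N·mm.
d³ = 16×1.374×10^7/(π×30.75) = 2.275×10^6 mm³.
d = 131.5 mm.

d = 132 mm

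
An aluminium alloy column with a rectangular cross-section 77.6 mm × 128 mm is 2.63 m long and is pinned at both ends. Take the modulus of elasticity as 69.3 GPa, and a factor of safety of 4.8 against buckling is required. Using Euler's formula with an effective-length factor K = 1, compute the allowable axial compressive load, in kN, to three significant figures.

P_allow = 103 kN

Buckling occurs about the weak axis: I_min = h·b³/12 = 128×77.6³/12 = 4.984×10^6 mm⁴ (b = 77.6 mm is the smaller dimension).
Effective length L_e = KL = 1×2.63 m = 2630 mm.
Euler critical load P_cr = π²EI/L_e² = π²×69300×4.984×10^6/2630² = 492900 N.
P_allow = P_cr/n = 492900/4.8 = 102700 N.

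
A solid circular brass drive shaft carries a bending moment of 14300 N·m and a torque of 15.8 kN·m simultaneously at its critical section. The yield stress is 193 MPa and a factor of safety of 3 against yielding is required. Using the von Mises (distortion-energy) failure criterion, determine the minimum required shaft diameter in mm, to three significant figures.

σ_allow = σ_y/n = 193/3 = 64.33 MPa.
For a solid shaft σ_b = 32M/(πd³) and τ = 16T/(πd³), so the von Mises stress is σ' = (16/πd³)·√(4M²+3T²).
√(4M²+3T²) = √(4×(1.430×10^7)² + 3×(1.580×10^7)²) = 3.958×10^7 N·mm.
d³ = 16×3.958×10^7/(π×64.33) = 3.134×10^6 mm³.
d = 146.3 mm.

d = 146 mm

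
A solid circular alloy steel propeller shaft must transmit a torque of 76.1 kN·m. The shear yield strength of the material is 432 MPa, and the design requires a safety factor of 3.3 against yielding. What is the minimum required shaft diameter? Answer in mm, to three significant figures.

Allowable shear stress τ_allow = 432/3.3 = 130.9 MPa.
For a solid shaft τ = 16T/(πd³), so d³ = 16T/(π τ_allow) = 16×7.6100×10^7/(π×130.9) = 2.961×10^6 mm³.
d = (2.961×10^6)^(1/3) = 143.6 mm.

d = 144 mm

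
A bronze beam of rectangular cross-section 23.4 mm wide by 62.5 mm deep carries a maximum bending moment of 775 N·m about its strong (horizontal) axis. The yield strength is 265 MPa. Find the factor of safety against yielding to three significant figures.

n = 5.21

Section modulus S = bh²/6 = 23.4×62.5²/6 = 15230 mm³.
σ = M/S = 775000/15230 = 50.87 MPa.
n = 265/50.87 = 5.209.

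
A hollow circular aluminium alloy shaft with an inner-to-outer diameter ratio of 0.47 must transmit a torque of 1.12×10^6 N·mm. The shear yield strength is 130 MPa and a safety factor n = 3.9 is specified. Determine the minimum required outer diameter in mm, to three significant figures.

τ_allow = 130/3.9 = 33.33 MPa.
For a hollow shaft τ = 16T/[πd_o³(1−k⁴)] with k = 0.47, so 1−k⁴ = 0.9512.
d_o³ = 16T/[π τ_allow (1−k⁴)] = 16×1120000/(π×33.33×0.9512) = 179900 mm³.
d_o = 56.45 mm.

d_o = 56.5 mm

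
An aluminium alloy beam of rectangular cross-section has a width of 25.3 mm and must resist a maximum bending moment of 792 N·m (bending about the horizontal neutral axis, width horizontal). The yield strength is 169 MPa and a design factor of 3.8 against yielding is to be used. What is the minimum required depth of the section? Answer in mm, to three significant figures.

σ_allow = 169/3.8 = 44.47 MPa.
For a rectangular section σ = 6M/(bh²), so h² = 6M/(b σ_allow) = 6×792000/(25.3×44.47) = 4223 mm².
h = 64.99 mm.

h = 65.0 mm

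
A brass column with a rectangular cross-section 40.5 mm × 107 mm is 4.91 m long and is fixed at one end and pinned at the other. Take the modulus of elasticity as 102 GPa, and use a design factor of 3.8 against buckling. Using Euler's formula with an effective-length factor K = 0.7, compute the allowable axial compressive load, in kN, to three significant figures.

Buckling occurs about the weak axis: I_min = h·b³/12 = 107×40.5³/12 = 592300 mm⁴ (b = 40.5 mm is the smaller dimension).
Effective length L_e = KL = 0.7×4.91 m = 3437 mm.
Euler critical load P_cr = π²EI/L_e² = π²×102000×592300/3437² = 50480 N.
P_allow = P_cr/n = 50480/3.8 = 13280 N.

P_allow = 13.3 kN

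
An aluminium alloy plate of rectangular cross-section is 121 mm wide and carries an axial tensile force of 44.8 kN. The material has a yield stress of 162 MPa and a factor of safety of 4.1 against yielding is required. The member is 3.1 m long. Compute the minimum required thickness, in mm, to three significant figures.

σ_allow = 162/4.1 = 39.51 MPa.
Required area A = F/σ_allow = 44800/39.51 = 1134 mm².
t = A/w = 1134/121 = 9.370 mm.

t = 9.37 mm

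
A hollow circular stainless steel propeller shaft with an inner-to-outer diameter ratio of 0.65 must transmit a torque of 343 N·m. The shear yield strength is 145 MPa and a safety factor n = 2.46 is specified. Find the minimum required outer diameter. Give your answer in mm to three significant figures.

τ_allow = 145/2.46 = 58.94 MPa.
For a hollow shaft τ = 16T/[πd_o³(1−k⁴)] with k = 0.65, so 1−k⁴ = 0.8215.
d_o³ = 16T/[π τ_allow (1−k⁴)] = 16×343000/(π×58.94×0.8215) = 36080 mm³.
d_o = 33.04 mm.

d_o = 33.0 mm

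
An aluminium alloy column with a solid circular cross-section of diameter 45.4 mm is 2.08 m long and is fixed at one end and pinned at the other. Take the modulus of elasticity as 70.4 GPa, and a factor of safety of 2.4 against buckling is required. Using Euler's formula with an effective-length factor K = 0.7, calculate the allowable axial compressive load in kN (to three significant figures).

I = πd⁴/64 = π×45.4⁴/64 = 208500 mm⁴.
Effective length L_e = KL = 0.7×2.08 m = 1456 mm.
Euler critical load P_cr = π²EI/L_e² = π²×70400×208500/1456² = 68350 N.
P_allow = P_cr/n = 68350/2.4 = 28480 N.

P_allow = 28.5 kN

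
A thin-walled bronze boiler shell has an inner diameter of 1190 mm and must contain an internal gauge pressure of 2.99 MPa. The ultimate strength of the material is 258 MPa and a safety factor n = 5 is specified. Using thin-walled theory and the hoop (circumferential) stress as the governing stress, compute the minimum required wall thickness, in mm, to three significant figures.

t = 34.5 mm

σ_allow = 258/5 = 51.60 MPa.
Hoop stress σ_h = pD/(2t), so t = pD/(2σ_allow) = 2.99×1190/(2×51.60) = 34.48 mm.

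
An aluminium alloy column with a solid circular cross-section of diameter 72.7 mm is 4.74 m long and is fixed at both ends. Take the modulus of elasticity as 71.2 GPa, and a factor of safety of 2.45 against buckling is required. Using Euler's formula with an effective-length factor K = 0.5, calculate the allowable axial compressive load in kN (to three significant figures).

P_allow = 70.0 kN

I = πd⁴/64 = π×72.7⁴/64 = 1.371×10^6 mm⁴.
Effective length L_e = KL = 0.5×4.74 m = 2370 mm.
Euler critical load P_cr = π²EI/L_e² = π²×71200×1.371×10^6/2370² = 171500 N.
P_allow = P_cr/n = 171500/2.45 = 70020 N.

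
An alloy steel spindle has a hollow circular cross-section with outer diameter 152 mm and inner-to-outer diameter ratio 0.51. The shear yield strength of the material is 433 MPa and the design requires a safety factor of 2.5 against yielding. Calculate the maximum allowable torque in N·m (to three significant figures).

τ_allow = 433/2.5 = 173.2 MPa.
For a hollow shaft T_allow = τ_allow·πd_o³(1−k⁴)/16 with 1−k⁴ = 0.9323, so πd_o³(1−k⁴)/16 = 642900 mm³.
T_allow = 173.2×642900 = 1.113×10^8 N·mm = 111300 N·m.

T_allow = 1.11×10^5 N·m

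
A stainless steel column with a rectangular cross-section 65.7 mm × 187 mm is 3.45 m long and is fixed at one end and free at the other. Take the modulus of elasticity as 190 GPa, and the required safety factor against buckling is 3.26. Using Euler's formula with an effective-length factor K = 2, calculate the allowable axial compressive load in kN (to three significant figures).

Buckling occurs about the weak axis: I_min = h·b³/12 = 187×65.7³/12 = 4.419×10^6 mm⁴ (b = 65.7 mm is the smaller dimension).
Effective length L_e = KL = 2×3.45 m = 6900 mm.
Euler critical load P_cr = π²EI/L_e² = π²×190000×4.419×10^6/6900² = 174100 N.
P_allow = P_cr/n = 174100/3.26 = 53390 N.

P_allow = 53.4 kN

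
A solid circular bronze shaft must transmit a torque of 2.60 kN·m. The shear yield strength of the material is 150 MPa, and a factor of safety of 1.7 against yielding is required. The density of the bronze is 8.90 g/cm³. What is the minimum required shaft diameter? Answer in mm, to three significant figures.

Allowable shear stress τ_allow = 150/1.7 = 88.24 MPa.
For a solid shaft τ = 16T/(πd³), so d³ = 16T/(π τ_allow) = 16×2600000/(π×88.24) = 150100 mm³.
d = (150100)^(1/3) = 53.14 mm.

d = 53.1 mm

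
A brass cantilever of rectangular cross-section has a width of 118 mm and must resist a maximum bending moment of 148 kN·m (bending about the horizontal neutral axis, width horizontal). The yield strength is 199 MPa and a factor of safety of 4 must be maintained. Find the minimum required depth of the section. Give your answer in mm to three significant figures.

σ_allow = 199/4 = 49.75 MPa.
For a rectangular section σ = 6M/(bh²), so h² = 6M/(b σ_allow) = 6×1.4800×10^8/(118×49.75) = 151300 mm².
h = 388.9 mm.

h = 389 mm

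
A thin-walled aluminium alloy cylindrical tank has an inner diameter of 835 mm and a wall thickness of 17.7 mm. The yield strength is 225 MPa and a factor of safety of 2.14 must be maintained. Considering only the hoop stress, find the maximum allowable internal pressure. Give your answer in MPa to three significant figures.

σ_allow = 225/2.14 = 105.1 MPa.
σ_h = pD/(2t) → p_allow = 2σ_allow t/D = 2×105.1×17.7/835 = 4.457 MPa.

p_allow = 4.46 MPa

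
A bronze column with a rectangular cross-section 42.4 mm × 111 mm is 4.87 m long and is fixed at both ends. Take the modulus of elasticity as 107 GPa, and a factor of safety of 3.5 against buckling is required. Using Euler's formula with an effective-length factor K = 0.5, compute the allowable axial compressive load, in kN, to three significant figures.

P_allow = 35.9 kN

Buckling occurs about the weak axis: I_min = h·b³/12 = 111×42.4³/12 = 705100 mm⁴ (b = 42.4 mm is the smaller dimension).
Effective length L_e = KL = 0.5×4.87 m = 2435 mm.
Euler critical load P_cr = π²EI/L_e² = π²×107000×705100/2435² = 125600 N.
P_allow = P_cr/n = 125600/3.5 = 35880 N.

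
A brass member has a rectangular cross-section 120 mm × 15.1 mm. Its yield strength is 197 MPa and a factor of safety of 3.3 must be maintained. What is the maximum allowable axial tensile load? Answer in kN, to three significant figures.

σ_allow = 197/3.3 = 59.70 MPa.
A = 120×15.1 = 1812 mm².
F_allow = σ_allow × A = 59.70×1812 = 108200 N.

F_allow = 108 kN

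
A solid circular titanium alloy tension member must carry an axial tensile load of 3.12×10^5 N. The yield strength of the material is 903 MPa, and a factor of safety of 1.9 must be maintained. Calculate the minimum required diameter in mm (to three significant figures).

d = 28.9 mm

Allowable stress σ_allow = 903/1.9 = 475.3 MPa.
Required area A = F/σ_allow = 312000/475.3 = 656.5 mm².
A = πd²/4 → d = √(4A/π) = 28.91 mm.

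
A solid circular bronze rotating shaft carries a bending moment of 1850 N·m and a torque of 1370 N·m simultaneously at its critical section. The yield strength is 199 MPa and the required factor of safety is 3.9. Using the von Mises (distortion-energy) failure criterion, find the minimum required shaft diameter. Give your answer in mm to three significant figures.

σ_allow = σ_y/n = 199/3.9 = 51.03 MPa.
For a solid shaft σ_b = 32M/(πd³) and τ = 16T/(πd³), so the von Mises stress is σ' = (16/πd³)·√(4M²+3T²).
√(4M²+3T²) = √(4×(1.850×10^6)² + 3×(1.370×10^6)²) = 4.396×10^6 N·mm.
d³ = 16×4.396×10^6/(π×51.03) = 438700 mm³.
d = 75.99 mm.

d = 76.0 mm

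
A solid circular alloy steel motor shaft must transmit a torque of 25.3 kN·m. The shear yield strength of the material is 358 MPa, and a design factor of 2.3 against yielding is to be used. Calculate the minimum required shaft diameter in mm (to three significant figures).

Allowable shear stress τ_allow = 358/2.3 = 155.7 MPa.
For a solid shaft τ = 16T/(πd³), so d³ = 16T/(π τ_allow) = 16×2.5300×10^7/(π×155.7) = 827800 mm³.
d = (827800)^(1/3) = 93.90 mm.

d = 93.9 mm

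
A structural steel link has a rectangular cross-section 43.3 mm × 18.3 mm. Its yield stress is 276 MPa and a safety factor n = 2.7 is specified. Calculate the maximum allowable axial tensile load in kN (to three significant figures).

F_allow = 81.0 kN

σ_allow = 276/2.7 = 102.2 MPa.
A = 43.3×18.3 = 792.4 mm².
F_allow = σ_allow × A = 102.2×792.4 = 81000 N.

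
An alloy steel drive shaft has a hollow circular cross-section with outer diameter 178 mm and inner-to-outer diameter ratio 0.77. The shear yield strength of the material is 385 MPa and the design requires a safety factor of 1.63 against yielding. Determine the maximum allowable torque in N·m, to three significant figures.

T_allow = 1.70×10^5 N·m

τ_allow = 385/1.63 = 236.2 MPa.
For a hollow shaft T_allow = τ_allow·πd_o³(1−k⁴)/16 with 1−k⁴ = 0.6485, so πd_o³(1−k⁴)/16 = 718100 mm³.
T_allow = 236.2×718100 = 1.696×10^8 N·mm = 169600 N·m.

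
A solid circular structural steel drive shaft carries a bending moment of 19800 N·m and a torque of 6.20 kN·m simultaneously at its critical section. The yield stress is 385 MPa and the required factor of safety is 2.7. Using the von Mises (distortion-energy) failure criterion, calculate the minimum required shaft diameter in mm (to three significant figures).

σ_allow = σ_y/n = 385/2.7 = 142.6 MPa.
For a solid shaft σ_b = 32M/(πd³) and τ = 16T/(πd³), so the von Mises stress is σ' = (16/πd³)·√(4M²+3T²).
√(4M²+3T²) = √(4×(1.980×10^7)² + 3×(6.200×10^6)²) = 4.103×10^7 N·mm.
d³ = 16×4.103×10^7/(π×142.6) = 1.465×10^6 mm³.
d = 113.6 mm.

d = 114 mm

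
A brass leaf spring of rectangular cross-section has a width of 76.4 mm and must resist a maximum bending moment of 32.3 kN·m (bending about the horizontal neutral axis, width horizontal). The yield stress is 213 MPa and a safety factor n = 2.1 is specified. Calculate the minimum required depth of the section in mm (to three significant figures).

σ_allow = 213/2.1 = 101.4 MPa.
For a rectangular section σ = 6M/(bh²), so h² = 6M/(b σ_allow) = 6×3.2300×10^7/(76.4×101.4) = 25010 mm².
h = 158.1 mm.

h = 158 mm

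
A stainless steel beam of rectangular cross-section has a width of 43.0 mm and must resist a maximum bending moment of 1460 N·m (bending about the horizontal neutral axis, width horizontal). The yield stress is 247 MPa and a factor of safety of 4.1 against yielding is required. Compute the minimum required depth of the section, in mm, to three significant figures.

σ_allow = 247/4.1 = 60.24 MPa.
For a rectangular section σ = 6M/(bh²), so h² = 6M/(b σ_allow) = 6×1460000/(43.0×60.24) = 3382 mm².
h = 58.15 mm.

h = 58.2 mm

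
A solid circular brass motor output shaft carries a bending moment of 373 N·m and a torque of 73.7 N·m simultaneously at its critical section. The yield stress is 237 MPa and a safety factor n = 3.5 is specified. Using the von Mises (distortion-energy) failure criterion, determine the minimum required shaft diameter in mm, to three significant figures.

d = 38.5 mm

σ_allow = σ_y/n = 237/3.5 = 67.71 MPa.
For a solid shaft σ_b = 32M/(πd³) and τ = 16T/(πd³), so the von Mises stress is σ' = (16/πd³)·√(4M²+3T²).
√(4M²+3T²) = √(4×(373000)² + 3×(73700)²) = 756800 N·mm.
d³ = 16×756800/(π×67.71) = 56920 mm³.
d = 38.47 mm.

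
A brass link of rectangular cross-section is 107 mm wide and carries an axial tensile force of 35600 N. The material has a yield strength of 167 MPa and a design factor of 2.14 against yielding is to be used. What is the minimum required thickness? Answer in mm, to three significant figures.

t = 4.26 mm

σ_allow = 167/2.14 = 78.04 MPa.
Required area A = F/σ_allow = 35600/78.04 = 456.2 mm².
t = A/w = 456.2/107 = 4.263 mm.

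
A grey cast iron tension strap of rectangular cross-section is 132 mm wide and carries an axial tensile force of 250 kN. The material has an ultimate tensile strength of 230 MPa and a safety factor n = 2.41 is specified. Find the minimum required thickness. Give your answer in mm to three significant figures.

t = 19.8 mm

σ_allow = 230/2.41 = 95.44 MPa.
Required area A = F/σ_allow = 250000/95.44 = 2620 mm².
t = A/w = 2620/132 = 19.85 mm.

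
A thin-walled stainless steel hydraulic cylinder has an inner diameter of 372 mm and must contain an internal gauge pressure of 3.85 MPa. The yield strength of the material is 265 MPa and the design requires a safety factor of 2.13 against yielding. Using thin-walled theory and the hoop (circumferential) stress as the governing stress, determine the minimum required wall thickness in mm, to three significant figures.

t = 5.76 mm

σ_allow = 265/2.13 = 124.4 MPa.
Hoop stress σ_h = pD/(2t), so t = pD/(2σ_allow) = 3.85×372/(2×124.4) = 5.756 mm.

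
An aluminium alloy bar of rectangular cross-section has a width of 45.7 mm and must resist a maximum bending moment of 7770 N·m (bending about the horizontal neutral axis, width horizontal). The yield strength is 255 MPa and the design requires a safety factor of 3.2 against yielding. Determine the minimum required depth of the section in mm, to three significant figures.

h = 113 mm

σ_allow = 255/3.2 = 79.69 MPa.
For a rectangular section σ = 6M/(bh²), so h² = 6M/(b σ_allow) = 6×7770000/(45.7×79.69) = 12800 mm².
h = 113.1 mm.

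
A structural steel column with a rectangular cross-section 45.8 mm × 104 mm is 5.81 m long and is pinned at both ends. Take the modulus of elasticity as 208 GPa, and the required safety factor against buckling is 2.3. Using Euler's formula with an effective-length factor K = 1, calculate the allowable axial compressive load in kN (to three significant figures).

Buckling occurs about the weak axis: I_min = h·b³/12 = 104×45.8³/12 = 832600 mm⁴ (b = 45.8 mm is the smaller dimension).
Effective length L_e = KL = 1×5.81 m = 5810 mm.
Euler critical load P_cr = π²EI/L_e² = π²×208000×832600/5810² = 50640 N.
P_allow = P_cr/n = 50640/2.3 = 22020 N.

P_allow = 22.0 kN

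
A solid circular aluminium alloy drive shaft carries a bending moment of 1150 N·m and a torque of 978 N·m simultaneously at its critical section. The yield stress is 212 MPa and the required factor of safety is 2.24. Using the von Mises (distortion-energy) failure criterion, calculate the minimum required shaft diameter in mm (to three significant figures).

σ_allow = σ_y/n = 212/2.24 = 94.64 MPa.
For a solid shaft σ_b = 32M/(πd³) and τ = 16T/(πd³), so the von Mises stress is σ' = (16/πd³)·√(4M²+3T²).
√(4M²+3T²) = √(4×(1.150×10^6)² + 3×(978000)²) = 2.856×10^6 N·mm.
d³ = 16×2.856×10^6/(π×94.64) = 153700 mm³.
d = 53.57 mm.

d = 53.6 mm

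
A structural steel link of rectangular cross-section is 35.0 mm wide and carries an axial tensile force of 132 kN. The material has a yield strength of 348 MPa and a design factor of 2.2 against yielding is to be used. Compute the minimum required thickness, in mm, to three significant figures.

σ_allow = 348/2.2 = 158.2 MPa.
Required area A = F/σ_allow = 132000/158.2 = 834.5 mm².
t = A/w = 834.5/35.0 = 23.84 mm.

t = 23.8 mm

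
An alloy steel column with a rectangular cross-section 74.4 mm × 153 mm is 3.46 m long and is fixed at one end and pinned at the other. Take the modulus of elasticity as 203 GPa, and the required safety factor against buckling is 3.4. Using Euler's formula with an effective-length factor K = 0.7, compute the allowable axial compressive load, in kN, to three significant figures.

Buckling occurs about the weak axis: I_min = h·b³/12 = 153×74.4³/12 = 5.251×10^6 mm⁴ (b = 74.4 mm is the smaller dimension).
Effective length L_e = KL = 0.7×3.46 m = 2422 mm.
Euler critical load P_cr = π²EI/L_e² = π²×203000×5.251×10^6/2422² = 1.793×10^6 N.
P_allow = P_cr/n = 1.793×10^6/3.4 = 527500 N.

P_allow = 527 kN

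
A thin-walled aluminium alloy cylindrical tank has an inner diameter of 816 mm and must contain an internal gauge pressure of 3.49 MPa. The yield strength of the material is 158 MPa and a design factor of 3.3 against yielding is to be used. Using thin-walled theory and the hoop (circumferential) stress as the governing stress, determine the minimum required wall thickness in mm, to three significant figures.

t = 29.7 mm

σ_allow = 158/3.3 = 47.88 MPa.
Hoop stress σ_h = pD/(2t), so t = pD/(2σ_allow) = 3.49×816/(2×47.88) = 29.74 mm.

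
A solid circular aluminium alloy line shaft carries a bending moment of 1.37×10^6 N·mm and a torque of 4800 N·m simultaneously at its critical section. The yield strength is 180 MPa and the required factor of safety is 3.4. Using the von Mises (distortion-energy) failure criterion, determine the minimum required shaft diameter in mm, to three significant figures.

σ_allow = σ_y/n = 180/3.4 = 52.94 MPa.
For a solid shaft σ_b = 32M/(πd³) and τ = 16T/(πd³), so the von Mises stress is σ' = (16/πd³)·√(4M²+3T²).
√(4M²+3T²) = √(4×(1.370×10^6)² + 3×(4.800×10^6)²) = 8.754×10^6 N·mm.
d³ = 16×8.754×10^6/(π×52.94) = 842100 mm³.
d = 94.43 mm.

d = 94.4 mm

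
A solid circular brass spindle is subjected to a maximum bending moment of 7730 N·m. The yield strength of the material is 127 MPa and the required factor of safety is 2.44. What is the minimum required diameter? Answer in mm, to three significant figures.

σ_allow = 127/2.44 = 52.05 MPa.
For a solid circular section σ = 32M/(πd³), so d³ = 32M/(π σ_allow) = 32×7730000/(π×52.05) = 1.513×10^6 mm³.
d = 114.8 mm.

d = 115 mm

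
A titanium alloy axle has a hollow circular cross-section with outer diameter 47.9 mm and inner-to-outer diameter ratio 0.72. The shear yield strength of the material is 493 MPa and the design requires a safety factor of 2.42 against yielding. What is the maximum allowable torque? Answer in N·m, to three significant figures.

τ_allow = 493/2.42 = 203.7 MPa.
For a hollow shaft T_allow = τ_allow·πd_o³(1−k⁴)/16 with 1−k⁴ = 0.7313, so πd_o³(1−k⁴)/16 = 15780 mm³.
T_allow = 203.7×15780 = 3.215×10^6 N·mm = 3215 N·m.

T_allow = 3210 N·m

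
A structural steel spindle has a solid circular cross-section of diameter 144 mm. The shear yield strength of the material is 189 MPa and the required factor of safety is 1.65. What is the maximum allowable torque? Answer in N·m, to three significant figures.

T_allow = 67200 N·m

τ_allow = 189/1.65 = 114.5 MPa.
For a solid shaft T_allow = τ_allow·πd³/16; πd³/16 = π×144³/16 = 586300 mm³.
T_allow = 114.5×586300 = 6.716×10^7 N·mm = 67160 N·m.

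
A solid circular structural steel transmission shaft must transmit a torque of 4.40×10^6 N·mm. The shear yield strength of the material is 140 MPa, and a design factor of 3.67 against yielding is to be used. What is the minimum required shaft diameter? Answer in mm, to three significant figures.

d = 83.8 mm

Allowable shear stress τ_allow = 140/3.67 = 38.15 MPa.
For a solid shaft τ = 16T/(πd³), so d³ = 16T/(π τ_allow) = 16×4400000/(π×38.15) = 587400 mm³.
d = (587400)^(1/3) = 83.75 mm.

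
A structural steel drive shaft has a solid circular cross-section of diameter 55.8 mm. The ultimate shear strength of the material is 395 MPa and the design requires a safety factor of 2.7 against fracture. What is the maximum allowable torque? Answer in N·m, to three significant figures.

τ_allow = 395/2.7 = 146.3 MPa.
For a solid shaft T_allow = τ_allow·πd³/16; πd³/16 = π×55.8³/16 = 34110 mm³.
T_allow = 146.3×34110 = 4.991×10^6 N·mm = 4991 N·m.

T_allow = 4990 N·m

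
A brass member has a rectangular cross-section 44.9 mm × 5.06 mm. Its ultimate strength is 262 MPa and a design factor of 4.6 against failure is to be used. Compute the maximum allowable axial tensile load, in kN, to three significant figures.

σ_allow = 262/4.6 = 56.96 MPa.
A = 44.9×5.06 = 227.2 mm².
F_allow = σ_allow × A = 56.96×227.2 = 12940 N.

F_allow = 12.9 kN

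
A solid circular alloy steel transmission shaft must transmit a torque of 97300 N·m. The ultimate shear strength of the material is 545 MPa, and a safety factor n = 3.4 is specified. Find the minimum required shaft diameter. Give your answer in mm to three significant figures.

Allowable shear stress τ_allow = 545/3.4 = 160.3 MPa.
For a solid shaft τ = 16T/(πd³), so d³ = 16T/(π τ_allow) = 16×9.7300×10^7/(π×160.3) = 3.091×10^6 mm³.
d = (3.091×10^6)^(1/3) = 145.7 mm.

d = 146 mm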